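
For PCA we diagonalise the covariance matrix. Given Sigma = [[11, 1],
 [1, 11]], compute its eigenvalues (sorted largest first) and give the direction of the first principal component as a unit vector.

Step 1 — characteristic polynomial of 2×2 Sigma:
  det(Sigma - λI) = λ² - trace · λ + det = 0.
  trace = 11 + 11 = 22, det = 11·11 - (1)² = 120.
Step 2 — discriminant:
  Δ = trace² - 4·det = 484 - 480 = 4.
Step 3 — eigenvalues:
  λ = (trace ± √Δ)/2 = (22 ± 2)/2,
  λ_1 = 12,  λ_2 = 10.

Step 4 — unit eigenvector for λ_1: solve (Sigma - λ_1 I)v = 0. First row:
  (11 - 12)·v_x + (1)·v_y = 0, i.e. (-1)·v_x + (1)·v_y = 0,
  so v ∝ (b, λ_1 - a) = (1, 1) = u.
  ||u|| = √((1)² + (1)²) = √(2) ≈ 1.4142,
  v_1 = u/||u|| ≈ (0.7071, 0.7071) (||v_1|| = 1).

λ_1 = 12,  λ_2 = 10;  v_1 ≈ (0.7071, 0.7071)


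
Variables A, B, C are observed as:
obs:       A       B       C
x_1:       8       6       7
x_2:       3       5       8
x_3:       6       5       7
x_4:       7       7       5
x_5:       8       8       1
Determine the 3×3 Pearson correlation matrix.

Step 1 — column means:
  mean(A) = (8 + 3 + 6 + 7 + 8) / 5 = 32/5 = 6.4
  mean(B) = (6 + 5 + 5 + 7 + 8) / 5 = 31/5 = 6.2
  mean(C) = (7 + 8 + 7 + 5 + 1) / 5 = 28/5 = 5.6

Step 2 — sample variances and covariances s[i,j] = (1/(n-1)) · Σ_k (x_{k,i} - mean_i) · (x_{k,j} - mean_j), with n-1 = 4:
  s[A,A] = ((1.6)·(1.6) + (-3.4)·(-3.4) + (-0.4)·(-0.4) + (0.6)·(0.6) + (1.6)·(1.6)) / 4 = 17.2/4 = 4.3
  s[A,B] = ((1.6)·(-0.2) + (-3.4)·(-1.2) + (-0.4)·(-1.2) + (0.6)·(0.8) + (1.6)·(1.8)) / 4 = 7.6/4 = 1.9
  s[A,C] = ((1.6)·(1.4) + (-3.4)·(2.4) + (-0.4)·(1.4) + (0.6)·(-0.6) + (1.6)·(-4.6)) / 4 = -14.2/4 = -3.55
  s[B,B] = ((-0.2)·(-0.2) + (-1.2)·(-1.2) + (-1.2)·(-1.2) + (0.8)·(0.8) + (1.8)·(1.8)) / 4 = 6.8/4 = 1.7
  s[B,C] = ((-0.2)·(1.4) + (-1.2)·(2.4) + (-1.2)·(1.4) + (0.8)·(-0.6) + (1.8)·(-4.6)) / 4 = -13.6/4 = -3.4
  s[C,C] = ((1.4)·(1.4) + (2.4)·(2.4) + (1.4)·(1.4) + (-0.6)·(-0.6) + (-4.6)·(-4.6)) / 4 = 31.2/4 = 7.8
  Sample standard deviations s_i = √(s[i,i]):
  s(A) = √(4.3) = 2.0736
  s(B) = √(1.7) = 1.3038
  s(C) = √(7.8) = 2.7928

Step 3 — r_{ij} = s_{ij} / (s_i · s_j):
  r[A,A] = 1 (diagonal).
  r[A,B] = 1.9 / (2.0736 · 1.3038) = 1.9 / 2.7037 = 0.7027
  r[A,C] = -3.55 / (2.0736 · 2.7928) = -3.55 / 5.7914 = -0.613
  r[B,B] = 1 (diagonal).
  r[B,C] = -3.4 / (1.3038 · 2.7928) = -3.4 / 3.6414 = -0.9337
  r[C,C] = 1 (diagonal).

R is symmetric with unit diagonal. Assembling:

R = [[1, 0.7027, -0.613],
 [0.7027, 1, -0.9337],
 [-0.613, -0.9337, 1]]


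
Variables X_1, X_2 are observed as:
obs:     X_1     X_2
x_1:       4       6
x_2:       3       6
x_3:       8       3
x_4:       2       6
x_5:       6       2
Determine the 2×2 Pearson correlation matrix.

Step 1 — column means:
  mean(X_1) = (4 + 3 + 8 + 2 + 6) / 5 = 23/5 = 4.6
  mean(X_2) = (6 + 6 + 3 + 6 + 2) / 5 = 23/5 = 4.6

Step 2 — sample variances and covariances s[i,j] = (1/(n-1)) · Σ_k (x_{k,i} - mean_i) · (x_{k,j} - mean_j), with n-1 = 4:
  s[X_1,X_1] = ((-0.6)·(-0.6) + (-1.6)·(-1.6) + (3.4)·(3.4) + (-2.6)·(-2.6) + (1.4)·(1.4)) / 4 = 23.2/4 = 5.8
  s[X_1,X_2] = ((-0.6)·(1.4) + (-1.6)·(1.4) + (3.4)·(-1.6) + (-2.6)·(1.4) + (1.4)·(-2.6)) / 4 = -15.8/4 = -3.95
  s[X_2,X_2] = ((1.4)·(1.4) + (1.4)·(1.4) + (-1.6)·(-1.6) + (1.4)·(1.4) + (-2.6)·(-2.6)) / 4 = 15.2/4 = 3.8
  Sample standard deviations s_i = √(s[i,i]):
  s(X_1) = √(5.8) = 2.4083
  s(X_2) = √(3.8) = 1.9494

Step 3 — r_{ij} = s_{ij} / (s_i · s_j):
  r[X_1,X_1] = 1 (diagonal).
  r[X_1,X_2] = -3.95 / (2.4083 · 1.9494) = -3.95 / 4.6947 = -0.8414
  r[X_2,X_2] = 1 (diagonal).

R is symmetric with unit diagonal. Assembling:

R = [[1, -0.8414],
 [-0.8414, 1]]


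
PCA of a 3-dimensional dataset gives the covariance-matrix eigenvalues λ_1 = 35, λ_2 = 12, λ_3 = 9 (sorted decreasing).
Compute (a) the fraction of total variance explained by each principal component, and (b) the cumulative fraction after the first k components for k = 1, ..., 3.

Step 1 — total variance = trace(Sigma) = Σ λ_i = 35 + 12 + 9 = 56.

Step 2 — fraction explained by component i = λ_i / Σ λ:
  PC1: 35/56 = 0.625
  PC2: 12/56 = 0.2143
  PC3: 9/56 = 0.1607

Step 3 — cumulative fraction after k components = (λ_1 + ... + λ_k) / Σ λ:
  k = 1: 35/56 = 0.625
  k = 2: (35 + 12)/56 = 47/56 = 0.8393
  k = 3: (35 + 12 + 9)/56 = 56/56 = 1

Summary (fraction, with percent):

explained: PC1 0.625 (62.5%), PC2 0.2143 (21.43%), PC3 0.1607 (16.07%);  cumulative: 0.625, 0.8393, 1


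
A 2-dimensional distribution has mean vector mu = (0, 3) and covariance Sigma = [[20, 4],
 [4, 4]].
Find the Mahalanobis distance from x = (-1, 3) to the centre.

Step 1 — centre the observation: (x - mu) = (-1, 0).

Step 2 — invert Sigma. det(Sigma) = 20·4 - (4)² = 64.
  Sigma^{-1} = (1/det) · [[d, -b], [-b, a]] = [[0.0625, -0.0625],
 [-0.0625, 0.3125]].

Step 3 — form the quadratic (x - mu)^T · Sigma^{-1} · (x - mu):
  Sigma^{-1} · (x - mu) = (-0.0625, 0.0625).
  (x - mu)^T · [Sigma^{-1} · (x - mu)] = (-1)·(-0.0625) + (0)·(0.0625) = 0.0625.

Step 4 — take square root: d = √(0.0625) ≈ 0.25.

d(x, mu) = √(0.0625) ≈ 0.25


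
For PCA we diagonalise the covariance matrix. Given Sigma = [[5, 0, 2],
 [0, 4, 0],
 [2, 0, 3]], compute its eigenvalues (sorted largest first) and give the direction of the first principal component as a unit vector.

Step 1 — characteristic polynomial p(λ) = det(λI - Sigma) = λ³ - tr·λ² + c_1·λ - det, where tr = trace, c_1 = sum of the principal 2×2 minors, det = det(Sigma):
  tr = 5 + 4 + 3 = 12,
  c_1 = (5·4 - (0)²) + (5·3 - (2)²) + (4·3 - (0)²) = 20 + 11 + 12 = 43,
  det = 5·(4·3 - (0)²) - (0)·((0)·3 - (0)·(2)) + (2)·((0)·(0) - 4·(2)) = 5·(12) - (0)·(0) + (2)·(-8) = 44.
  So p(λ) = λ³ - 12λ² + 43λ - 44.
Step 2 — look for an integer root (rational root theorem: any rational root is an integer divisor of 44). Testing λ = 4:
  p(4) = 64 - 192 + 172 - 44 = 0  ✓
  Dividing out (λ - 4): p(λ) = (λ - 4)(λ² - 8λ + 11).
Step 3 — remaining eigenvalues from the quadratic λ² - 8λ + 11 = 0:
  Δ = 8² - 4·11 = 64 - 44 = 20,  λ = (8 ± √20)/2 = (8 ± 4.4721)/2 ≈ 6.2361 or 1.7639.
  Sorted: λ_1 = 6.2361,  λ_2 = 4,  λ_3 = 1.7639  (check: sum = 12 = tr ✓).

Step 4 — unit eigenvector for λ_1 ≈ 6.2361: v spans the null space of (Sigma - λ_1 I), whose rows are
  r_1 = (-1.2361, 0, 2),  r_2 = (0, -2.2361, 0),  r_3 = (2, 0, -3.2361).
  v is orthogonal to every row, so take v ∝ r_1 × r_2 = ((0)·(0) - (2)·(-2.2361), (2)·(0) - (-1.2361)·(0), (-1.2361)·(-2.2361) - (0)·(0)) ≈ (4.4721, 0, 2.7639).
  Let u = (4.4721, 0, 2.7639).
  ||u|| = √((4.4721)² + (0)² + (2.7639)²) = √(27.6393) ≈ 5.2573,  v_1 = u/||u|| ≈ (0.8507, 0, 0.5257) (||v_1|| = 1).

λ_1 = 6.2361,  λ_2 = 4,  λ_3 = 1.7639;  v_1 ≈ (0.8507, 0, 0.5257)


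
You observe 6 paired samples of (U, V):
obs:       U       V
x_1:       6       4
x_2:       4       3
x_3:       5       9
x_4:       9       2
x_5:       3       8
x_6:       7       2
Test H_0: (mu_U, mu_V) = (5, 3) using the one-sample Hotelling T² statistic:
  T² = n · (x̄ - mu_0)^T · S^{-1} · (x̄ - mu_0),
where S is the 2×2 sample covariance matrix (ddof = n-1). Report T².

Step 1 — sample mean vector:
  mean(U) = (6 + 4 + 5 + 9 + 3 + 7) / 6 = 34/6 = 5.6667
  mean(V) = (4 + 3 + 9 + 2 + 8 + 2) / 6 = 28/6 = 4.6667
  x̄ = (5.6667, 4.6667),  deviation x̄ - mu_0 = (5.6667, 4.6667) - (5, 3) = (0.6667, 1.6667).

Step 2 — sample covariance matrix, S[i,j] = (1/(n-1)) · Σ_k (x_{k,i} - mean_i) · (x_{k,j} - mean_j), divisor n-1 = 5:
  S[U,U] = ((0.3333)·(0.3333) + (-1.6667)·(-1.6667) + (-0.6667)·(-0.6667) + (3.3333)·(3.3333) + (-2.6667)·(-2.6667) + (1.3333)·(1.3333)) / 5 = 23.3333/5 = 4.6667
  S[U,V] = ((0.3333)·(-0.6667) + (-1.6667)·(-1.6667) + (-0.6667)·(4.3333) + (3.3333)·(-2.6667) + (-2.6667)·(3.3333) + (1.3333)·(-2.6667)) / 5 = -21.6667/5 = -4.3333
  S[V,V] = ((-0.6667)·(-0.6667) + (-1.6667)·(-1.6667) + (4.3333)·(4.3333) + (-2.6667)·(-2.6667) + (3.3333)·(3.3333) + (-2.6667)·(-2.6667)) / 5 = 47.3333/5 = 9.4667
  S = [[4.6667, -4.3333],
 [-4.3333, 9.4667]].

Step 3 — invert S. det(S) = 4.6667·9.4667 - (-4.3333)² = 25.4.
  S^{-1} = (1/det) · [[d, -b], [-b, a]] = [[0.3727, 0.1706],
 [0.1706, 0.1837]].

Step 4 — quadratic form (x̄ - mu_0)^T · S^{-1} · (x̄ - mu_0):
  S^{-1} · (x̄ - mu_0) = (0.5328, 0.4199),
  (x̄ - mu_0)^T · [...] = (0.6667)·(0.5328) + (1.6667)·(0.4199) = 1.0551.

Step 5 — scale by n: T² = 6 · 1.0551 = 6.3307.

T² ≈ 6.3307


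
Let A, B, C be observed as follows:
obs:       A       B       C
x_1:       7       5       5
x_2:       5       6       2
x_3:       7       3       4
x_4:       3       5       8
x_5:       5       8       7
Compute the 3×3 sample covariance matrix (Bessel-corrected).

Step 1 — column means:
  mean(A) = (7 + 5 + 7 + 3 + 5) / 5 = 27/5 = 5.4
  mean(B) = (5 + 6 + 3 + 5 + 8) / 5 = 27/5 = 5.4
  mean(C) = (5 + 2 + 4 + 8 + 7) / 5 = 26/5 = 5.2

Step 2 — sample covariance S[i,j] = (1/(n-1)) · Σ_k (x_{k,i} - mean_i) · (x_{k,j} - mean_j), with n-1 = 4.
  S[A,A] = ((1.6)·(1.6) + (-0.4)·(-0.4) + (1.6)·(1.6) + (-2.4)·(-2.4) + (-0.4)·(-0.4)) / 4 = 11.2/4 = 2.8
  S[A,B] = ((1.6)·(-0.4) + (-0.4)·(0.6) + (1.6)·(-2.4) + (-2.4)·(-0.4) + (-0.4)·(2.6)) / 4 = -4.8/4 = -1.2
  S[A,C] = ((1.6)·(-0.2) + (-0.4)·(-3.2) + (1.6)·(-1.2) + (-2.4)·(2.8) + (-0.4)·(1.8)) / 4 = -8.4/4 = -2.1
  S[B,B] = ((-0.4)·(-0.4) + (0.6)·(0.6) + (-2.4)·(-2.4) + (-0.4)·(-0.4) + (2.6)·(2.6)) / 4 = 13.2/4 = 3.3
  S[B,C] = ((-0.4)·(-0.2) + (0.6)·(-3.2) + (-2.4)·(-1.2) + (-0.4)·(2.8) + (2.6)·(1.8)) / 4 = 4.6/4 = 1.15
  S[C,C] = ((-0.2)·(-0.2) + (-3.2)·(-3.2) + (-1.2)·(-1.2) + (2.8)·(2.8) + (1.8)·(1.8)) / 4 = 22.8/4 = 5.7

S is symmetric (S[j,i] = S[i,j]). Assembling:

S = [[2.8, -1.2, -2.1],
 [-1.2, 3.3, 1.15],
 [-2.1, 1.15, 5.7]]


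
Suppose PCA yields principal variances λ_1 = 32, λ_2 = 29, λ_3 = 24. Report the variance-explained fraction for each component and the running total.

Step 1 — total variance = trace(Sigma) = Σ λ_i = 32 + 29 + 24 = 85.

Step 2 — fraction explained by component i = λ_i / Σ λ:
  PC1: 32/85 = 0.3765
  PC2: 29/85 = 0.3412
  PC3: 24/85 = 0.2824

Step 3 — cumulative fraction after k components = (λ_1 + ... + λ_k) / Σ λ:
  k = 1: 32/85 = 0.3765
  k = 2: (32 + 29)/85 = 61/85 = 0.7176
  k = 3: (32 + 29 + 24)/85 = 85/85 = 1

Summary (fraction, with percent):

explained: PC1 0.3765 (37.65%), PC2 0.3412 (34.12%), PC3 0.2824 (28.24%);  cumulative: 0.3765, 0.7176, 1


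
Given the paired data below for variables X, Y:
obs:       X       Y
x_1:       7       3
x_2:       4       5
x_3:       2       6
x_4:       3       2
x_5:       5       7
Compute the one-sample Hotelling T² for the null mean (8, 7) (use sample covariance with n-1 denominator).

Step 1 — sample mean vector:
  mean(X) = (7 + 4 + 2 + 3 + 5) / 5 = 21/5 = 4.2
  mean(Y) = (3 + 5 + 6 + 2 + 7) / 5 = 23/5 = 4.6
  x̄ = (4.2, 4.6),  deviation x̄ - mu_0 = (4.2, 4.6) - (8, 7) = (-3.8, -2.4).

Step 2 — sample covariance matrix, S[i,j] = (1/(n-1)) · Σ_k (x_{k,i} - mean_i) · (x_{k,j} - mean_j), divisor n-1 = 4:
  S[X,X] = ((2.8)·(2.8) + (-0.2)·(-0.2) + (-2.2)·(-2.2) + (-1.2)·(-1.2) + (0.8)·(0.8)) / 4 = 14.8/4 = 3.7
  S[X,Y] = ((2.8)·(-1.6) + (-0.2)·(0.4) + (-2.2)·(1.4) + (-1.2)·(-2.6) + (0.8)·(2.4)) / 4 = -2.6/4 = -0.65
  S[Y,Y] = ((-1.6)·(-1.6) + (0.4)·(0.4) + (1.4)·(1.4) + (-2.6)·(-2.6) + (2.4)·(2.4)) / 4 = 17.2/4 = 4.3
  S = [[3.7, -0.65],
 [-0.65, 4.3]].

Step 3 — invert S. det(S) = 3.7·4.3 - (-0.65)² = 15.4875.
  S^{-1} = (1/det) · [[d, -b], [-b, a]] = [[0.2776, 0.042],
 [0.042, 0.2389]].

Step 4 — quadratic form (x̄ - mu_0)^T · S^{-1} · (x̄ - mu_0):
  S^{-1} · (x̄ - mu_0) = (-1.1558, -0.7328),
  (x̄ - mu_0)^T · [...] = (-3.8)·(-1.1558) + (-2.4)·(-0.7328) = 6.1508.

Step 5 — scale by n: T² = 5 · 6.1508 = 30.7538.

T² ≈ 30.7538


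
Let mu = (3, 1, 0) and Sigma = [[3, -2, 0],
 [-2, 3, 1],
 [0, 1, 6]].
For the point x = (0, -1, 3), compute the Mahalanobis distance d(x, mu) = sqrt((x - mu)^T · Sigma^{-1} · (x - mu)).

Step 1 — centre the observation: (x - mu) = (-3, -2, 3).

Step 2 — invert Sigma (cofactor / det for 3×3, or solve directly):
  Sigma^{-1} = [[0.6296, 0.4444, -0.0741],
 [0.4444, 0.6667, -0.1111],
 [-0.0741, -0.1111, 0.1852]].

Step 3 — form the quadratic (x - mu)^T · Sigma^{-1} · (x - mu):
  Sigma^{-1} · (x - mu) = (-3, -3, 1).
  (x - mu)^T · [Sigma^{-1} · (x - mu)] = (-3)·(-3) + (-2)·(-3) + (3)·(1) = 18.

Step 4 — take square root: d = √(18) ≈ 4.2426.

d(x, mu) = √(18) ≈ 4.2426


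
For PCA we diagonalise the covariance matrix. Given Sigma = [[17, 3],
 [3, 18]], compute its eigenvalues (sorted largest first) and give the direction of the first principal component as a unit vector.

Step 1 — characteristic polynomial of 2×2 Sigma:
  det(Sigma - λI) = λ² - trace · λ + det = 0.
  trace = 17 + 18 = 35, det = 17·18 - (3)² = 297.
Step 2 — discriminant:
  Δ = trace² - 4·det = 1225 - 1188 = 37.
Step 3 — eigenvalues:
  λ = (trace ± √Δ)/2 = (35 ± 6.0828)/2,
  λ_1 = 20.5414,  λ_2 = 14.4586.

Step 4 — unit eigenvector for λ_1: solve (Sigma - λ_1 I)v = 0. First row:
  (17 - 20.5414)·v_x + (3)·v_y = 0, i.e. (-3.5414)·v_x + (3)·v_y = 0,
  so v ∝ (b, λ_1 - a) = (3, 3.5414) = u.
  ||u|| = √((3)² + (3.5414)²) = √(21.5414) ≈ 4.6413,
  v_1 = u/||u|| ≈ (0.6464, 0.763) (||v_1|| = 1).

λ_1 = 20.5414,  λ_2 = 14.4586;  v_1 ≈ (0.6464, 0.763)


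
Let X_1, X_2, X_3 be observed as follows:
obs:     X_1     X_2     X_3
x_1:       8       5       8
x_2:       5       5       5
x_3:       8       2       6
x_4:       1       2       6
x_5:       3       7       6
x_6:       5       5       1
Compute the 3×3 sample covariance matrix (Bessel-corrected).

Step 1 — column means:
  mean(X_1) = (8 + 5 + 8 + 1 + 3 + 5) / 6 = 30/6 = 5
  mean(X_2) = (5 + 5 + 2 + 2 + 7 + 5) / 6 = 26/6 = 4.3333
  mean(X_3) = (8 + 5 + 6 + 6 + 6 + 1) / 6 = 32/6 = 5.3333

Step 2 — sample covariance S[i,j] = (1/(n-1)) · Σ_k (x_{k,i} - mean_i) · (x_{k,j} - mean_j), with n-1 = 5.
  S[X_1,X_1] = ((3)·(3) + (0)·(0) + (3)·(3) + (-4)·(-4) + (-2)·(-2) + (0)·(0)) / 5 = 38/5 = 7.6
  S[X_1,X_2] = ((3)·(0.6667) + (0)·(0.6667) + (3)·(-2.3333) + (-4)·(-2.3333) + (-2)·(2.6667) + (0)·(0.6667)) / 5 = -1/5 = -0.2
  S[X_1,X_3] = ((3)·(2.6667) + (0)·(-0.3333) + (3)·(0.6667) + (-4)·(0.6667) + (-2)·(0.6667) + (0)·(-4.3333)) / 5 = 6/5 = 1.2
  S[X_2,X_2] = ((0.6667)·(0.6667) + (0.6667)·(0.6667) + (-2.3333)·(-2.3333) + (-2.3333)·(-2.3333) + (2.6667)·(2.6667) + (0.6667)·(0.6667)) / 5 = 19.3333/5 = 3.8667
  S[X_2,X_3] = ((0.6667)·(2.6667) + (0.6667)·(-0.3333) + (-2.3333)·(0.6667) + (-2.3333)·(0.6667) + (2.6667)·(0.6667) + (0.6667)·(-4.3333)) / 5 = -2.6667/5 = -0.5333
  S[X_3,X_3] = ((2.6667)·(2.6667) + (-0.3333)·(-0.3333) + (0.6667)·(0.6667) + (0.6667)·(0.6667) + (0.6667)·(0.6667) + (-4.3333)·(-4.3333)) / 5 = 27.3333/5 = 5.4667

S is symmetric (S[j,i] = S[i,j]). Assembling:

S = [[7.6, -0.2, 1.2],
 [-0.2, 3.8667, -0.5333],
 [1.2, -0.5333, 5.4667]]


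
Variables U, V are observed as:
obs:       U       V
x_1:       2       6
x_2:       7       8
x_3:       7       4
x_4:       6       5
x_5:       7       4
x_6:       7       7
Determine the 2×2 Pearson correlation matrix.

Step 1 — column means:
  mean(U) = (2 + 7 + 7 + 6 + 7 + 7) / 6 = 36/6 = 6
  mean(V) = (6 + 8 + 4 + 5 + 4 + 7) / 6 = 34/6 = 5.6667

Step 2 — sample variances and covariances s[i,j] = (1/(n-1)) · Σ_k (x_{k,i} - mean_i) · (x_{k,j} - mean_j), with n-1 = 5:
  s[U,U] = ((-4)·(-4) + (1)·(1) + (1)·(1) + (0)·(0) + (1)·(1) + (1)·(1)) / 5 = 20/5 = 4
  s[U,V] = ((-4)·(0.3333) + (1)·(2.3333) + (1)·(-1.6667) + (0)·(-0.6667) + (1)·(-1.6667) + (1)·(1.3333)) / 5 = -1/5 = -0.2
  s[V,V] = ((0.3333)·(0.3333) + (2.3333)·(2.3333) + (-1.6667)·(-1.6667) + (-0.6667)·(-0.6667) + (-1.6667)·(-1.6667) + (1.3333)·(1.3333)) / 5 = 13.3333/5 = 2.6667
  Sample standard deviations s_i = √(s[i,i]):
  s(U) = √(4) = 2
  s(V) = √(2.6667) = 1.633

Step 3 — r_{ij} = s_{ij} / (s_i · s_j):
  r[U,U] = 1 (diagonal).
  r[U,V] = -0.2 / (2 · 1.633) = -0.2 / 3.266 = -0.0612
  r[V,V] = 1 (diagonal).

R is symmetric with unit diagonal. Assembling:

R = [[1, -0.0612],
 [-0.0612, 1]]


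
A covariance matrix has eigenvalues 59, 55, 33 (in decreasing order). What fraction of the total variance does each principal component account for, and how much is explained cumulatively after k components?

Step 1 — total variance = trace(Sigma) = Σ λ_i = 59 + 55 + 33 = 147.

Step 2 — fraction explained by component i = λ_i / Σ λ:
  PC1: 59/147 = 0.4014
  PC2: 55/147 = 0.3741
  PC3: 33/147 = 0.2245

Step 3 — cumulative fraction after k components = (λ_1 + ... + λ_k) / Σ λ:
  k = 1: 59/147 = 0.4014
  k = 2: (59 + 55)/147 = 114/147 = 0.7755
  k = 3: (59 + 55 + 33)/147 = 147/147 = 1

Summary (fraction, with percent):

explained: PC1 0.4014 (40.14%), PC2 0.3741 (37.41%), PC3 0.2245 (22.45%);  cumulative: 0.4014, 0.7755, 1


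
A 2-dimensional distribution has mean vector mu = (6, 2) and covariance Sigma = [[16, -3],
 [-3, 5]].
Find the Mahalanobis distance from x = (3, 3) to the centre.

Step 1 — centre the observation: (x - mu) = (-3, 1).

Step 2 — invert Sigma. det(Sigma) = 16·5 - (-3)² = 71.
  Sigma^{-1} = (1/det) · [[d, -b], [-b, a]] = [[0.0704, 0.0423],
 [0.0423, 0.2254]].

Step 3 — form the quadratic (x - mu)^T · Sigma^{-1} · (x - mu):
  Sigma^{-1} · (x - mu) = (-0.169, 0.0986).
  (x - mu)^T · [Sigma^{-1} · (x - mu)] = (-3)·(-0.169) + (1)·(0.0986) = 0.6056.

Step 4 — take square root: d = √(0.6056) ≈ 0.7782.

d(x, mu) = √(0.6056) ≈ 0.7782


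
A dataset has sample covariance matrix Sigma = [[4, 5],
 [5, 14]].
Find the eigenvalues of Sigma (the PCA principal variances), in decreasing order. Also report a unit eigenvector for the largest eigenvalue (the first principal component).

Step 1 — characteristic polynomial of 2×2 Sigma:
  det(Sigma - λI) = λ² - trace · λ + det = 0.
  trace = 4 + 14 = 18, det = 4·14 - (5)² = 31.
Step 2 — discriminant:
  Δ = trace² - 4·det = 324 - 124 = 200.
Step 3 — eigenvalues:
  λ = (trace ± √Δ)/2 = (18 ± 14.1421)/2,
  λ_1 = 16.0711,  λ_2 = 1.9289.

Step 4 — unit eigenvector for λ_1: solve (Sigma - λ_1 I)v = 0. First row:
  (4 - 16.0711)·v_x + (5)·v_y = 0, i.e. (-12.0711)·v_x + (5)·v_y = 0,
  so v ∝ (b, λ_1 - a) = (5, 12.0711) = u.
  ||u|| = √((5)² + (12.0711)²) = √(170.7107) ≈ 13.0656,
  v_1 = u/||u|| ≈ (0.3827, 0.9239) (||v_1|| = 1).

λ_1 = 16.0711,  λ_2 = 1.9289;  v_1 ≈ (0.3827, 0.9239)


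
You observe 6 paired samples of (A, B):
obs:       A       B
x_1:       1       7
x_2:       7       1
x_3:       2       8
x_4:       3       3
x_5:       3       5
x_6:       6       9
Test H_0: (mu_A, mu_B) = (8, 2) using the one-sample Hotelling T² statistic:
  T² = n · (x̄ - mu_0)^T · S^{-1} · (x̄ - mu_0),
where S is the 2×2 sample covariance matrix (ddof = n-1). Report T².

Step 1 — sample mean vector:
  mean(A) = (1 + 7 + 2 + 3 + 3 + 6) / 6 = 22/6 = 3.6667
  mean(B) = (7 + 1 + 8 + 3 + 5 + 9) / 6 = 33/6 = 5.5
  x̄ = (3.6667, 5.5),  deviation x̄ - mu_0 = (3.6667, 5.5) - (8, 2) = (-4.3333, 3.5).

Step 2 — sample covariance matrix, S[i,j] = (1/(n-1)) · Σ_k (x_{k,i} - mean_i) · (x_{k,j} - mean_j), divisor n-1 = 5:
  S[A,A] = ((-2.6667)·(-2.6667) + (3.3333)·(3.3333) + (-1.6667)·(-1.6667) + (-0.6667)·(-0.6667) + (-0.6667)·(-0.6667) + (2.3333)·(2.3333)) / 5 = 27.3333/5 = 5.4667
  S[A,B] = ((-2.6667)·(1.5) + (3.3333)·(-4.5) + (-1.6667)·(2.5) + (-0.6667)·(-2.5) + (-0.6667)·(-0.5) + (2.3333)·(3.5)) / 5 = -13/5 = -2.6
  S[B,B] = ((1.5)·(1.5) + (-4.5)·(-4.5) + (2.5)·(2.5) + (-2.5)·(-2.5) + (-0.5)·(-0.5) + (3.5)·(3.5)) / 5 = 47.5/5 = 9.5
  S = [[5.4667, -2.6],
 [-2.6, 9.5]].

Step 3 — invert S. det(S) = 5.4667·9.5 - (-2.6)² = 45.1733.
  S^{-1} = (1/det) · [[d, -b], [-b, a]] = [[0.2103, 0.0576],
 [0.0576, 0.121]].

Step 4 — quadratic form (x̄ - mu_0)^T · S^{-1} · (x̄ - mu_0):
  S^{-1} · (x̄ - mu_0) = (-0.7099, 0.1741),
  (x̄ - mu_0)^T · [...] = (-4.3333)·(-0.7099) + (3.5)·(0.1741) = 3.6856.

Step 5 — scale by n: T² = 6 · 3.6856 = 22.1133.

T² ≈ 22.1133


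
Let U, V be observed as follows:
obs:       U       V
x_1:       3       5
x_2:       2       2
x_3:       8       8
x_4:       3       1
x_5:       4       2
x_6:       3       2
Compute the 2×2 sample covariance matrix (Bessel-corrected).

Step 1 — column means:
  mean(U) = (3 + 2 + 8 + 3 + 4 + 3) / 6 = 23/6 = 3.8333
  mean(V) = (5 + 2 + 8 + 1 + 2 + 2) / 6 = 20/6 = 3.3333

Step 2 — sample covariance S[i,j] = (1/(n-1)) · Σ_k (x_{k,i} - mean_i) · (x_{k,j} - mean_j), with n-1 = 5.
  S[U,U] = ((-0.8333)·(-0.8333) + (-1.8333)·(-1.8333) + (4.1667)·(4.1667) + (-0.8333)·(-0.8333) + (0.1667)·(0.1667) + (-0.8333)·(-0.8333)) / 5 = 22.8333/5 = 4.5667
  S[U,V] = ((-0.8333)·(1.6667) + (-1.8333)·(-1.3333) + (4.1667)·(4.6667) + (-0.8333)·(-2.3333) + (0.1667)·(-1.3333) + (-0.8333)·(-1.3333)) / 5 = 23.3333/5 = 4.6667
  S[V,V] = ((1.6667)·(1.6667) + (-1.3333)·(-1.3333) + (4.6667)·(4.6667) + (-2.3333)·(-2.3333) + (-1.3333)·(-1.3333) + (-1.3333)·(-1.3333)) / 5 = 35.3333/5 = 7.0667

S is symmetric (S[j,i] = S[i,j]). Assembling:

S = [[4.5667, 4.6667],
 [4.6667, 7.0667]]


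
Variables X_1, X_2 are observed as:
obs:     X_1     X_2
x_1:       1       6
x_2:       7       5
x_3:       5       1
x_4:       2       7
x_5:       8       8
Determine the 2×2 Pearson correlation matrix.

Step 1 — column means:
  mean(X_1) = (1 + 7 + 5 + 2 + 8) / 5 = 23/5 = 4.6
  mean(X_2) = (6 + 5 + 1 + 7 + 8) / 5 = 27/5 = 5.4

Step 2 — sample variances and covariances s[i,j] = (1/(n-1)) · Σ_k (x_{k,i} - mean_i) · (x_{k,j} - mean_j), with n-1 = 4:
  s[X_1,X_1] = ((-3.6)·(-3.6) + (2.4)·(2.4) + (0.4)·(0.4) + (-2.6)·(-2.6) + (3.4)·(3.4)) / 4 = 37.2/4 = 9.3
  s[X_1,X_2] = ((-3.6)·(0.6) + (2.4)·(-0.4) + (0.4)·(-4.4) + (-2.6)·(1.6) + (3.4)·(2.6)) / 4 = -0.2/4 = -0.05
  s[X_2,X_2] = ((0.6)·(0.6) + (-0.4)·(-0.4) + (-4.4)·(-4.4) + (1.6)·(1.6) + (2.6)·(2.6)) / 4 = 29.2/4 = 7.3
  Sample standard deviations s_i = √(s[i,i]):
  s(X_1) = √(9.3) = 3.0496
  s(X_2) = √(7.3) = 2.7019

Step 3 — r_{ij} = s_{ij} / (s_i · s_j):
  r[X_1,X_1] = 1 (diagonal).
  r[X_1,X_2] = -0.05 / (3.0496 · 2.7019) = -0.05 / 8.2395 = -0.0061
  r[X_2,X_2] = 1 (diagonal).

R is symmetric with unit diagonal. Assembling:

R = [[1, -0.0061],
 [-0.0061, 1]]


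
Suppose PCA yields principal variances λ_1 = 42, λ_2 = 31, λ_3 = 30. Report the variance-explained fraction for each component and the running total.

Step 1 — total variance = trace(Sigma) = Σ λ_i = 42 + 31 + 30 = 103.

Step 2 — fraction explained by component i = λ_i / Σ λ:
  PC1: 42/103 = 0.4078
  PC2: 31/103 = 0.301
  PC3: 30/103 = 0.2913

Step 3 — cumulative fraction after k components = (λ_1 + ... + λ_k) / Σ λ:
  k = 1: 42/103 = 0.4078
  k = 2: (42 + 31)/103 = 73/103 = 0.7087
  k = 3: (42 + 31 + 30)/103 = 103/103 = 1

Summary (fraction, with percent):

explained: PC1 0.4078 (40.78%), PC2 0.301 (30.1%), PC3 0.2913 (29.13%);  cumulative: 0.4078, 0.7087, 1


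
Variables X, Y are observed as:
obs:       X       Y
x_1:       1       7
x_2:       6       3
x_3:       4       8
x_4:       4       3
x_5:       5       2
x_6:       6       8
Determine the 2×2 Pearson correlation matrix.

Step 1 — column means:
  mean(X) = (1 + 6 + 4 + 4 + 5 + 6) / 6 = 26/6 = 4.3333
  mean(Y) = (7 + 3 + 8 + 3 + 2 + 8) / 6 = 31/6 = 5.1667

Step 2 — sample variances and covariances s[i,j] = (1/(n-1)) · Σ_k (x_{k,i} - mean_i) · (x_{k,j} - mean_j), with n-1 = 5:
  s[X,X] = ((-3.3333)·(-3.3333) + (1.6667)·(1.6667) + (-0.3333)·(-0.3333) + (-0.3333)·(-0.3333) + (0.6667)·(0.6667) + (1.6667)·(1.6667)) / 5 = 17.3333/5 = 3.4667
  s[X,Y] = ((-3.3333)·(1.8333) + (1.6667)·(-2.1667) + (-0.3333)·(2.8333) + (-0.3333)·(-2.1667) + (0.6667)·(-3.1667) + (1.6667)·(2.8333)) / 5 = -7.3333/5 = -1.4667
  s[Y,Y] = ((1.8333)·(1.8333) + (-2.1667)·(-2.1667) + (2.8333)·(2.8333) + (-2.1667)·(-2.1667) + (-3.1667)·(-3.1667) + (2.8333)·(2.8333)) / 5 = 38.8333/5 = 7.7667
  Sample standard deviations s_i = √(s[i,i]):
  s(X) = √(3.4667) = 1.8619
  s(Y) = √(7.7667) = 2.7869

Step 3 — r_{ij} = s_{ij} / (s_i · s_j):
  r[X,X] = 1 (diagonal).
  r[X,Y] = -1.4667 / (1.8619 · 2.7869) = -1.4667 / 5.1889 = -0.2827
  r[Y,Y] = 1 (diagonal).

R is symmetric with unit diagonal. Assembling:

R = [[1, -0.2827],
 [-0.2827, 1]]


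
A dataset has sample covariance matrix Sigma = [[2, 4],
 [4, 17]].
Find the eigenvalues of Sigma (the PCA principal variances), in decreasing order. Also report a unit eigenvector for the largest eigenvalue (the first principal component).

Step 1 — characteristic polynomial of 2×2 Sigma:
  det(Sigma - λI) = λ² - trace · λ + det = 0.
  trace = 2 + 17 = 19, det = 2·17 - (4)² = 18.
Step 2 — discriminant:
  Δ = trace² - 4·det = 361 - 72 = 289.
Step 3 — eigenvalues:
  λ = (trace ± √Δ)/2 = (19 ± 17)/2,
  λ_1 = 18,  λ_2 = 1.

Step 4 — unit eigenvector for λ_1: solve (Sigma - λ_1 I)v = 0. First row:
  (2 - 18)·v_x + (4)·v_y = 0, i.e. (-16)·v_x + (4)·v_y = 0,
  so v ∝ (b, λ_1 - a) = (4, 16) = u.
  ||u|| = √((4)² + (16)²) = √(272) ≈ 16.4924,
  v_1 = u/||u|| ≈ (0.2425, 0.9701) (||v_1|| = 1).

λ_1 = 18,  λ_2 = 1;  v_1 ≈ (0.2425, 0.9701)


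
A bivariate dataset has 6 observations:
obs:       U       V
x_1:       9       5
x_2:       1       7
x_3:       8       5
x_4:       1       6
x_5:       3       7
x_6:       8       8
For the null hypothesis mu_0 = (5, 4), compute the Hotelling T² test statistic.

Step 1 — sample mean vector:
  mean(U) = (9 + 1 + 8 + 1 + 3 + 8) / 6 = 30/6 = 5
  mean(V) = (5 + 7 + 5 + 6 + 7 + 8) / 6 = 38/6 = 6.3333
  x̄ = (5, 6.3333),  deviation x̄ - mu_0 = (5, 6.3333) - (5, 4) = (0, 2.3333).

Step 2 — sample covariance matrix, S[i,j] = (1/(n-1)) · Σ_k (x_{k,i} - mean_i) · (x_{k,j} - mean_j), divisor n-1 = 5:
  S[U,U] = ((4)·(4) + (-4)·(-4) + (3)·(3) + (-4)·(-4) + (-2)·(-2) + (3)·(3)) / 5 = 70/5 = 14
  S[U,V] = ((4)·(-1.3333) + (-4)·(0.6667) + (3)·(-1.3333) + (-4)·(-0.3333) + (-2)·(0.6667) + (3)·(1.6667)) / 5 = -7/5 = -1.4
  S[V,V] = ((-1.3333)·(-1.3333) + (0.6667)·(0.6667) + (-1.3333)·(-1.3333) + (-0.3333)·(-0.3333) + (0.6667)·(0.6667) + (1.6667)·(1.6667)) / 5 = 7.3333/5 = 1.4667
  S = [[14, -1.4],
 [-1.4, 1.4667]].

Step 3 — invert S. det(S) = 14·1.4667 - (-1.4)² = 18.5733.
  S^{-1} = (1/det) · [[d, -b], [-b, a]] = [[0.079, 0.0754],
 [0.0754, 0.7538]].

Step 4 — quadratic form (x̄ - mu_0)^T · S^{-1} · (x̄ - mu_0):
  S^{-1} · (x̄ - mu_0) = (0.1759, 1.7588),
  (x̄ - mu_0)^T · [...] = (0)·(0.1759) + (2.3333)·(1.7588) = 4.1039.

Step 5 — scale by n: T² = 6 · 4.1039 = 24.6231.

T² ≈ 24.6231


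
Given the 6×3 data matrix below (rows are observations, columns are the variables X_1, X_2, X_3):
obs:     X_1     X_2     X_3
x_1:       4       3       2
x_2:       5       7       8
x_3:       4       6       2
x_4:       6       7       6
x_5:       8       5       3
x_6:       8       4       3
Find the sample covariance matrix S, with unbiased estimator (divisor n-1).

Step 1 — column means:
  mean(X_1) = (4 + 5 + 4 + 6 + 8 + 8) / 6 = 35/6 = 5.8333
  mean(X_2) = (3 + 7 + 6 + 7 + 5 + 4) / 6 = 32/6 = 5.3333
  mean(X_3) = (2 + 8 + 2 + 6 + 3 + 3) / 6 = 24/6 = 4

Step 2 — sample covariance S[i,j] = (1/(n-1)) · Σ_k (x_{k,i} - mean_i) · (x_{k,j} - mean_j), with n-1 = 5.
  S[X_1,X_1] = ((-1.8333)·(-1.8333) + (-0.8333)·(-0.8333) + (-1.8333)·(-1.8333) + (0.1667)·(0.1667) + (2.1667)·(2.1667) + (2.1667)·(2.1667)) / 5 = 16.8333/5 = 3.3667
  S[X_1,X_2] = ((-1.8333)·(-2.3333) + (-0.8333)·(1.6667) + (-1.8333)·(0.6667) + (0.1667)·(1.6667) + (2.1667)·(-0.3333) + (2.1667)·(-1.3333)) / 5 = -1.6667/5 = -0.3333
  S[X_1,X_3] = ((-1.8333)·(-2) + (-0.8333)·(4) + (-1.8333)·(-2) + (0.1667)·(2) + (2.1667)·(-1) + (2.1667)·(-1)) / 5 = 0/5 = 0
  S[X_2,X_2] = ((-2.3333)·(-2.3333) + (1.6667)·(1.6667) + (0.6667)·(0.6667) + (1.6667)·(1.6667) + (-0.3333)·(-0.3333) + (-1.3333)·(-1.3333)) / 5 = 13.3333/5 = 2.6667
  S[X_2,X_3] = ((-2.3333)·(-2) + (1.6667)·(4) + (0.6667)·(-2) + (1.6667)·(2) + (-0.3333)·(-1) + (-1.3333)·(-1)) / 5 = 15/5 = 3
  S[X_3,X_3] = ((-2)·(-2) + (4)·(4) + (-2)·(-2) + (2)·(2) + (-1)·(-1) + (-1)·(-1)) / 5 = 30/5 = 6

S is symmetric (S[j,i] = S[i,j]). Assembling:

S = [[3.3667, -0.3333, 0],
 [-0.3333, 2.6667, 3],
 [0, 3, 6]]


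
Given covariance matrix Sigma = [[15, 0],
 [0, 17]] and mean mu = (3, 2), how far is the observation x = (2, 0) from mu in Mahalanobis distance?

Step 1 — centre the observation: (x - mu) = (-1, -2).

Step 2 — invert Sigma. det(Sigma) = 15·17 - (0)² = 255.
  Sigma^{-1} = (1/det) · [[d, -b], [-b, a]] = [[0.0667, 0],
 [0, 0.0588]].

Step 3 — form the quadratic (x - mu)^T · Sigma^{-1} · (x - mu):
  Sigma^{-1} · (x - mu) = (-0.0667, -0.1176).
  (x - mu)^T · [Sigma^{-1} · (x - mu)] = (-1)·(-0.0667) + (-2)·(-0.1176) = 0.302.

Step 4 — take square root: d = √(0.302) ≈ 0.5495.

d(x, mu) = √(0.302) ≈ 0.5495


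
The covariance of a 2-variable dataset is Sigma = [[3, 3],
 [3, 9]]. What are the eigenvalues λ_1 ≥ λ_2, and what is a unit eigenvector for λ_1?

Step 1 — characteristic polynomial of 2×2 Sigma:
  det(Sigma - λI) = λ² - trace · λ + det = 0.
  trace = 3 + 9 = 12, det = 3·9 - (3)² = 18.
Step 2 — discriminant:
  Δ = trace² - 4·det = 144 - 72 = 72.
Step 3 — eigenvalues:
  λ = (trace ± √Δ)/2 = (12 ± 8.4853)/2,
  λ_1 = 10.2426,  λ_2 = 1.7574.

Step 4 — unit eigenvector for λ_1: solve (Sigma - λ_1 I)v = 0. First row:
  (3 - 10.2426)·v_x + (3)·v_y = 0, i.e. (-7.2426)·v_x + (3)·v_y = 0,
  so v ∝ (b, λ_1 - a) = (3, 7.2426) = u.
  ||u|| = √((3)² + (7.2426)²) = √(61.4558) ≈ 7.8394,
  v_1 = u/||u|| ≈ (0.3827, 0.9239) (||v_1|| = 1).

λ_1 = 10.2426,  λ_2 = 1.7574;  v_1 ≈ (0.3827, 0.9239)


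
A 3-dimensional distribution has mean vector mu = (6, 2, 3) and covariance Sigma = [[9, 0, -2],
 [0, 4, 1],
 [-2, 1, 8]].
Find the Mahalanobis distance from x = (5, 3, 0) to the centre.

Step 1 — centre the observation: (x - mu) = (-1, 1, -3).

Step 2 — invert Sigma (cofactor / det for 3×3, or solve directly):
  Sigma^{-1} = [[0.1179, -0.0076, 0.0304],
 [-0.0076, 0.2586, -0.0342],
 [0.0304, -0.0342, 0.1369]].

Step 3 — form the quadratic (x - mu)^T · Sigma^{-1} · (x - mu):
  Sigma^{-1} · (x - mu) = (-0.2167, 0.3688, -0.4753).
  (x - mu)^T · [Sigma^{-1} · (x - mu)] = (-1)·(-0.2167) + (1)·(0.3688) + (-3)·(-0.4753) = 2.0114.

Step 4 — take square root: d = √(2.0114) ≈ 1.4182.

d(x, mu) = √(2.0114) ≈ 1.4182


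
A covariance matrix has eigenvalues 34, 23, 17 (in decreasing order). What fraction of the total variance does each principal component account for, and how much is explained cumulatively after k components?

Step 1 — total variance = trace(Sigma) = Σ λ_i = 34 + 23 + 17 = 74.

Step 2 — fraction explained by component i = λ_i / Σ λ:
  PC1: 34/74 = 0.4595
  PC2: 23/74 = 0.3108
  PC3: 17/74 = 0.2297

Step 3 — cumulative fraction after k components = (λ_1 + ... + λ_k) / Σ λ:
  k = 1: 34/74 = 0.4595
  k = 2: (34 + 23)/74 = 57/74 = 0.7703
  k = 3: (34 + 23 + 17)/74 = 74/74 = 1

Summary (fraction, with percent):

explained: PC1 0.4595 (45.95%), PC2 0.3108 (31.08%), PC3 0.2297 (22.97%);  cumulative: 0.4595, 0.7703, 1


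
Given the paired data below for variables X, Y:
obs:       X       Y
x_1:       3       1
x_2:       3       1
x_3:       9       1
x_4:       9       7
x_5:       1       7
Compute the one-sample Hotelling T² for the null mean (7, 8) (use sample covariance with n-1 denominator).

Step 1 — sample mean vector:
  mean(X) = (3 + 3 + 9 + 9 + 1) / 5 = 25/5 = 5
  mean(Y) = (1 + 1 + 1 + 7 + 7) / 5 = 17/5 = 3.4
  x̄ = (5, 3.4),  deviation x̄ - mu_0 = (5, 3.4) - (7, 8) = (-2, -4.6).

Step 2 — sample covariance matrix, S[i,j] = (1/(n-1)) · Σ_k (x_{k,i} - mean_i) · (x_{k,j} - mean_j), divisor n-1 = 4:
  S[X,X] = ((-2)·(-2) + (-2)·(-2) + (4)·(4) + (4)·(4) + (-4)·(-4)) / 4 = 56/4 = 14
  S[X,Y] = ((-2)·(-2.4) + (-2)·(-2.4) + (4)·(-2.4) + (4)·(3.6) + (-4)·(3.6)) / 4 = 0/4 = 0
  S[Y,Y] = ((-2.4)·(-2.4) + (-2.4)·(-2.4) + (-2.4)·(-2.4) + (3.6)·(3.6) + (3.6)·(3.6)) / 4 = 43.2/4 = 10.8
  S = [[14, 0],
 [0, 10.8]].

Step 3 — invert S. det(S) = 14·10.8 - (0)² = 151.2.
  S^{-1} = (1/det) · [[d, -b], [-b, a]] = [[0.0714, 0],
 [0, 0.0926]].

Step 4 — quadratic form (x̄ - mu_0)^T · S^{-1} · (x̄ - mu_0):
  S^{-1} · (x̄ - mu_0) = (-0.1429, -0.4259),
  (x̄ - mu_0)^T · [...] = (-2)·(-0.1429) + (-4.6)·(-0.4259) = 2.245.

Step 5 — scale by n: T² = 5 · 2.245 = 11.2249.

T² ≈ 11.2249


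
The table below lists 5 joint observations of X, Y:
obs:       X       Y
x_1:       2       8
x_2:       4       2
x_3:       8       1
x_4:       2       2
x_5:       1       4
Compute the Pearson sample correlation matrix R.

Step 1 — column means:
  mean(X) = (2 + 4 + 8 + 2 + 1) / 5 = 17/5 = 3.4
  mean(Y) = (8 + 2 + 1 + 2 + 4) / 5 = 17/5 = 3.4

Step 2 — sample variances and covariances s[i,j] = (1/(n-1)) · Σ_k (x_{k,i} - mean_i) · (x_{k,j} - mean_j), with n-1 = 4:
  s[X,X] = ((-1.4)·(-1.4) + (0.6)·(0.6) + (4.6)·(4.6) + (-1.4)·(-1.4) + (-2.4)·(-2.4)) / 4 = 31.2/4 = 7.8
  s[X,Y] = ((-1.4)·(4.6) + (0.6)·(-1.4) + (4.6)·(-2.4) + (-1.4)·(-1.4) + (-2.4)·(0.6)) / 4 = -17.8/4 = -4.45
  s[Y,Y] = ((4.6)·(4.6) + (-1.4)·(-1.4) + (-2.4)·(-2.4) + (-1.4)·(-1.4) + (0.6)·(0.6)) / 4 = 31.2/4 = 7.8
  Sample standard deviations s_i = √(s[i,i]):
  s(X) = √(7.8) = 2.7928
  s(Y) = √(7.8) = 2.7928

Step 3 — r_{ij} = s_{ij} / (s_i · s_j):
  r[X,X] = 1 (diagonal).
  r[X,Y] = -4.45 / (2.7928 · 2.7928) = -4.45 / 7.8 = -0.5705
  r[Y,Y] = 1 (diagonal).

R is symmetric with unit diagonal. Assembling:

R = [[1, -0.5705],
 [-0.5705, 1]]


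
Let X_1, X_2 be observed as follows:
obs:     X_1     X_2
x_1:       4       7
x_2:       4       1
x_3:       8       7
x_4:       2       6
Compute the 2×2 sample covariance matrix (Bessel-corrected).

Step 1 — column means:
  mean(X_1) = (4 + 4 + 8 + 2) / 4 = 18/4 = 4.5
  mean(X_2) = (7 + 1 + 7 + 6) / 4 = 21/4 = 5.25

Step 2 — sample covariance S[i,j] = (1/(n-1)) · Σ_k (x_{k,i} - mean_i) · (x_{k,j} - mean_j), with n-1 = 3.
  S[X_1,X_1] = ((-0.5)·(-0.5) + (-0.5)·(-0.5) + (3.5)·(3.5) + (-2.5)·(-2.5)) / 3 = 19/3 = 6.3333
  S[X_1,X_2] = ((-0.5)·(1.75) + (-0.5)·(-4.25) + (3.5)·(1.75) + (-2.5)·(0.75)) / 3 = 5.5/3 = 1.8333
  S[X_2,X_2] = ((1.75)·(1.75) + (-4.25)·(-4.25) + (1.75)·(1.75) + (0.75)·(0.75)) / 3 = 24.75/3 = 8.25

S is symmetric (S[j,i] = S[i,j]). Assembling:

S = [[6.3333, 1.8333],
 [1.8333, 8.25]]


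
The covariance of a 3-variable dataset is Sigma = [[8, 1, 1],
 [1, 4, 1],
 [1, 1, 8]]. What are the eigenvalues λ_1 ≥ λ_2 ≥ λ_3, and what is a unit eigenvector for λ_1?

Step 1 — characteristic polynomial p(λ) = det(λI - Sigma) = λ³ - tr·λ² + c_1·λ - det, where tr = trace, c_1 = sum of the principal 2×2 minors, det = det(Sigma):
  tr = 8 + 4 + 8 = 20,
  c_1 = (8·4 - (1)²) + (8·8 - (1)²) + (4·8 - (1)²) = 31 + 63 + 31 = 125,
  det = 8·(4·8 - (1)²) - (1)·((1)·8 - (1)·(1)) + (1)·((1)·(1) - 4·(1)) = 8·(31) - (1)·(7) + (1)·(-3) = 238.
  So p(λ) = λ³ - 20λ² + 125λ - 238.
Step 2 — look for an integer root (rational root theorem: any rational root is an integer divisor of 238). Testing λ = 7:
  p(7) = 343 - 980 + 875 - 238 = 0  ✓
  Dividing out (λ - 7): p(λ) = (λ - 7)(λ² - 13λ + 34).
Step 3 — remaining eigenvalues from the quadratic λ² - 13λ + 34 = 0:
  Δ = 13² - 4·34 = 169 - 136 = 33,  λ = (13 ± √33)/2 = (13 ± 5.7446)/2 ≈ 9.3723 or 3.6277.
  Sorted: λ_1 = 9.3723,  λ_2 = 7,  λ_3 = 3.6277  (check: sum = 20 = tr ✓).

Step 4 — unit eigenvector for λ_1 ≈ 9.3723: v spans the null space of (Sigma - λ_1 I), whose rows are
  r_1 = (-1.3723, 1, 1),  r_2 = (1, -5.3723, 1),  r_3 = (1, 1, -1.3723).
  v is orthogonal to every row, so take v ∝ r_1 × r_2 = ((1)·(1) - (1)·(-5.3723), (1)·(1) - (-1.3723)·(1), (-1.3723)·(-5.3723) - (1)·(1)) ≈ (6.3723, 2.3723, 6.3723).
  Let u = (6.3723, 2.3723, 6.3723).
  ||u|| = √((6.3723)² + (2.3723)² + (6.3723)²) = √(86.8397) ≈ 9.3188,  v_1 = u/||u|| ≈ (0.6838, 0.2546, 0.6838) (||v_1|| = 1).

λ_1 = 9.3723,  λ_2 = 7,  λ_3 = 3.6277;  v_1 ≈ (0.6838, 0.2546, 0.6838)


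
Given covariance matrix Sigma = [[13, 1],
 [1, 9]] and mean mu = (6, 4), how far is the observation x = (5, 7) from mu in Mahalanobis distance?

Step 1 — centre the observation: (x - mu) = (-1, 3).

Step 2 — invert Sigma. det(Sigma) = 13·9 - (1)² = 116.
  Sigma^{-1} = (1/det) · [[d, -b], [-b, a]] = [[0.0776, -0.0086],
 [-0.0086, 0.1121]].

Step 3 — form the quadratic (x - mu)^T · Sigma^{-1} · (x - mu):
  Sigma^{-1} · (x - mu) = (-0.1034, 0.3448).
  (x - mu)^T · [Sigma^{-1} · (x - mu)] = (-1)·(-0.1034) + (3)·(0.3448) = 1.1379.

Step 4 — take square root: d = √(1.1379) ≈ 1.0667.

d(x, mu) = √(1.1379) ≈ 1.0667


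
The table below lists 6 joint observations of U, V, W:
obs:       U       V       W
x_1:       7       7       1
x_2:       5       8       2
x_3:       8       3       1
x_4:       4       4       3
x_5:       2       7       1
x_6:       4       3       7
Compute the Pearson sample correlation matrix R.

Step 1 — column means:
  mean(U) = (7 + 5 + 8 + 4 + 2 + 4) / 6 = 30/6 = 5
  mean(V) = (7 + 8 + 3 + 4 + 7 + 3) / 6 = 32/6 = 5.3333
  mean(W) = (1 + 2 + 1 + 3 + 1 + 7) / 6 = 15/6 = 2.5

Step 2 — sample variances and covariances s[i,j] = (1/(n-1)) · Σ_k (x_{k,i} - mean_i) · (x_{k,j} - mean_j), with n-1 = 5:
  s[U,U] = ((2)·(2) + (0)·(0) + (3)·(3) + (-1)·(-1) + (-3)·(-3) + (-1)·(-1)) / 5 = 24/5 = 4.8
  s[U,V] = ((2)·(1.6667) + (0)·(2.6667) + (3)·(-2.3333) + (-1)·(-1.3333) + (-3)·(1.6667) + (-1)·(-2.3333)) / 5 = -5/5 = -1
  s[U,W] = ((2)·(-1.5) + (0)·(-0.5) + (3)·(-1.5) + (-1)·(0.5) + (-3)·(-1.5) + (-1)·(4.5)) / 5 = -8/5 = -1.6
  s[V,V] = ((1.6667)·(1.6667) + (2.6667)·(2.6667) + (-2.3333)·(-2.3333) + (-1.3333)·(-1.3333) + (1.6667)·(1.6667) + (-2.3333)·(-2.3333)) / 5 = 25.3333/5 = 5.0667
  s[V,W] = ((1.6667)·(-1.5) + (2.6667)·(-0.5) + (-2.3333)·(-1.5) + (-1.3333)·(0.5) + (1.6667)·(-1.5) + (-2.3333)·(4.5)) / 5 = -14/5 = -2.8
  s[W,W] = ((-1.5)·(-1.5) + (-0.5)·(-0.5) + (-1.5)·(-1.5) + (0.5)·(0.5) + (-1.5)·(-1.5) + (4.5)·(4.5)) / 5 = 27.5/5 = 5.5
  Sample standard deviations s_i = √(s[i,i]):
  s(U) = √(4.8) = 2.1909
  s(V) = √(5.0667) = 2.2509
  s(W) = √(5.5) = 2.3452

Step 3 — r_{ij} = s_{ij} / (s_i · s_j):
  r[U,U] = 1 (diagonal).
  r[U,V] = -1 / (2.1909 · 2.2509) = -1 / 4.9315 = -0.2028
  r[U,W] = -1.6 / (2.1909 · 2.3452) = -1.6 / 5.1381 = -0.3114
  r[V,V] = 1 (diagonal).
  r[V,W] = -2.8 / (2.2509 · 2.3452) = -2.8 / 5.2789 = -0.5304
  r[W,W] = 1 (diagonal).

R is symmetric with unit diagonal. Assembling:

R = [[1, -0.2028, -0.3114],
 [-0.2028, 1, -0.5304],
 [-0.3114, -0.5304, 1]]


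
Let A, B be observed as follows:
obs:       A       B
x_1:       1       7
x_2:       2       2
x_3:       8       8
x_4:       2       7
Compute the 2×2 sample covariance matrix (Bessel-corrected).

Step 1 — column means:
  mean(A) = (1 + 2 + 8 + 2) / 4 = 13/4 = 3.25
  mean(B) = (7 + 2 + 8 + 7) / 4 = 24/4 = 6

Step 2 — sample covariance S[i,j] = (1/(n-1)) · Σ_k (x_{k,i} - mean_i) · (x_{k,j} - mean_j), with n-1 = 3.
  S[A,A] = ((-2.25)·(-2.25) + (-1.25)·(-1.25) + (4.75)·(4.75) + (-1.25)·(-1.25)) / 3 = 30.75/3 = 10.25
  S[A,B] = ((-2.25)·(1) + (-1.25)·(-4) + (4.75)·(2) + (-1.25)·(1)) / 3 = 11/3 = 3.6667
  S[B,B] = ((1)·(1) + (-4)·(-4) + (2)·(2) + (1)·(1)) / 3 = 22/3 = 7.3333

S is symmetric (S[j,i] = S[i,j]). Assembling:

S = [[10.25, 3.6667],
 [3.6667, 7.3333]]


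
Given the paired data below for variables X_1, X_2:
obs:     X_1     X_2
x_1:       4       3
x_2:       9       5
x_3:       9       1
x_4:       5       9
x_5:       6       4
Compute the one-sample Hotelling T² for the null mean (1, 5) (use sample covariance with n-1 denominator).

Step 1 — sample mean vector:
  mean(X_1) = (4 + 9 + 9 + 5 + 6) / 5 = 33/5 = 6.6
  mean(X_2) = (3 + 5 + 1 + 9 + 4) / 5 = 22/5 = 4.4
  x̄ = (6.6, 4.4),  deviation x̄ - mu_0 = (6.6, 4.4) - (1, 5) = (5.6, -0.6).

Step 2 — sample covariance matrix, S[i,j] = (1/(n-1)) · Σ_k (x_{k,i} - mean_i) · (x_{k,j} - mean_j), divisor n-1 = 4:
  S[X_1,X_1] = ((-2.6)·(-2.6) + (2.4)·(2.4) + (2.4)·(2.4) + (-1.6)·(-1.6) + (-0.6)·(-0.6)) / 4 = 21.2/4 = 5.3
  S[X_1,X_2] = ((-2.6)·(-1.4) + (2.4)·(0.6) + (2.4)·(-3.4) + (-1.6)·(4.6) + (-0.6)·(-0.4)) / 4 = -10.2/4 = -2.55
  S[X_2,X_2] = ((-1.4)·(-1.4) + (0.6)·(0.6) + (-3.4)·(-3.4) + (4.6)·(4.6) + (-0.4)·(-0.4)) / 4 = 35.2/4 = 8.8
  S = [[5.3, -2.55],
 [-2.55, 8.8]].

Step 3 — invert S. det(S) = 5.3·8.8 - (-2.55)² = 40.1375.
  S^{-1} = (1/det) · [[d, -b], [-b, a]] = [[0.2192, 0.0635],
 [0.0635, 0.132]].

Step 4 — quadratic form (x̄ - mu_0)^T · S^{-1} · (x̄ - mu_0):
  S^{-1} · (x̄ - mu_0) = (1.1897, 0.2765),
  (x̄ - mu_0)^T · [...] = (5.6)·(1.1897) + (-0.6)·(0.2765) = 6.4962.

Step 5 — scale by n: T² = 5 · 6.4962 = 32.4808.

T² ≈ 32.4808
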